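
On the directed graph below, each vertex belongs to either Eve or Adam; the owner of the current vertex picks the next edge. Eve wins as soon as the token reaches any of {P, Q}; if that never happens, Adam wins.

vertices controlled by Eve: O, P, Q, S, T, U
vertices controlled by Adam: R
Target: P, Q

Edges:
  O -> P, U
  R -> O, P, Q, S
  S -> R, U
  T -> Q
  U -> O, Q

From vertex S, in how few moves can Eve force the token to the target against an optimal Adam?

2

A0 = {P, Q}
A1: add {O, T, U} — O (Eve) has O→P; T (Eve) has T→Q; U (Eve) has U→Q.
A2: add {S} — S (Eve) has S→U.
S enters the attractor at level 2, so Eve can force the target in 2 moves from there.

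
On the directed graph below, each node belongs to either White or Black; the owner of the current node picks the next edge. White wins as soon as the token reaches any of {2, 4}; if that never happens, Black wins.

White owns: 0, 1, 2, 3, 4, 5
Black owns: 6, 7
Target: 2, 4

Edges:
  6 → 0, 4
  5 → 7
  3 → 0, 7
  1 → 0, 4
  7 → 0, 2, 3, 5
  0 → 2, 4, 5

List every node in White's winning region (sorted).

A0 = {2, 4}
A1: add {0, 1} — 0 (White) has 0→2; 1 (White) has 1→4.
A2: add {3, 6} — 3 (White) has 3→0; 6 (Black): all of {0, 4} already in.
A3 = A2; e.g. 5 (White) has no edge into A2. Fixed point.
White's winning region = {0, 1, 2, 3, 4, 6}.

0, 1, 2, 3, 4, 6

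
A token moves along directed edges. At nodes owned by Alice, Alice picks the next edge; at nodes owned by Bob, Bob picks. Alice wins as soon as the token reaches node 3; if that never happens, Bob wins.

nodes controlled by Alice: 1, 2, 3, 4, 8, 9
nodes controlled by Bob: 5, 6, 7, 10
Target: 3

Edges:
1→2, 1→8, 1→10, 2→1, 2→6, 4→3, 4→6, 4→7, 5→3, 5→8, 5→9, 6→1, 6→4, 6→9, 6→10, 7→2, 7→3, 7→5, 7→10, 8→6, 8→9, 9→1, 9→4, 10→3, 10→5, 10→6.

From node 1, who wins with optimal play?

A0 = {3}
A1: add {4} — 4 (Alice) has 4→3.
A2: add {9} — 9 (Alice) has 9→4.
A3: add {8} — 8 (Alice) has 8→9.
A4: add {1, 5} — 1 (Alice) has 1→8; 5 (Bob): all of {3, 8, 9} already in.
1 ∈ A4, so Alice can force the target.

Alice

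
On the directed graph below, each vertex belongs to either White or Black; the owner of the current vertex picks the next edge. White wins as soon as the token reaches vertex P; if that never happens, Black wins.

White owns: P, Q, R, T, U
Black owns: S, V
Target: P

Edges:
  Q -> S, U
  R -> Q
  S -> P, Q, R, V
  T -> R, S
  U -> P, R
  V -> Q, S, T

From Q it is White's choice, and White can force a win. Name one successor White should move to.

A0 = {P}
A1: add {U} — U (White) has U→P.
A2: add {Q} — Q (White) has Q→U.
A3: add {R} — R (White) has R→Q.
A4: add {T} — T (White) has T→R.
A5 = A4; e.g. S (Black) can still go to V. Fixed point.
From Q, successor U is in the attractor (rank 1); the other successor S is not.

U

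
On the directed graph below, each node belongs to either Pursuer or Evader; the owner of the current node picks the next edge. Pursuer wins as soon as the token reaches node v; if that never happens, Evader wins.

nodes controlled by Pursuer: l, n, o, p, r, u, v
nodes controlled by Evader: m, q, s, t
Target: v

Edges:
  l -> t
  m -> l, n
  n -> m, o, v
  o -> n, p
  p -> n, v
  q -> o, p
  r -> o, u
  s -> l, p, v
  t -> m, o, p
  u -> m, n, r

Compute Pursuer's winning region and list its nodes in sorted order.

A0 = {v}
A1: add {n, p} — n (Pursuer) has n→v; p (Pursuer) has p→v.
A2: add {o, u} — o (Pursuer) has o→n; u (Pursuer) has u→n.
A3: add {q, r} — q (Evader): all of {o, p} already in; r (Pursuer) has r→o.
A4 = A3; e.g. l (Pursuer) has no edge into A3. Fixed point.
Pursuer's winning region = {n, o, p, q, r, u, v}.

n, o, p, q, r, u, v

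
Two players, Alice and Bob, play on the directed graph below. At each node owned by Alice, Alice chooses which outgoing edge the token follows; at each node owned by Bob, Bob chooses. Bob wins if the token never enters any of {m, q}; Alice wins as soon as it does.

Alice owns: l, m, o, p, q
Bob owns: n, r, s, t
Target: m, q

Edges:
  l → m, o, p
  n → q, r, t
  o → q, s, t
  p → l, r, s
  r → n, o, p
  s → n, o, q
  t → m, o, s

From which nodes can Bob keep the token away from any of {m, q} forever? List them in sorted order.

A0 = {m, q}
A1: add {l, o} — l (Alice) has l→m; o (Alice) has o→q.
A2: add {p} — p (Alice) has p→l.
A3 = A2; e.g. n (Bob) can still go to r. Fixed point.
Alice's attractor = {l, m, o, p, q}; Bob avoids the target exactly from the complement.

n, r, s, t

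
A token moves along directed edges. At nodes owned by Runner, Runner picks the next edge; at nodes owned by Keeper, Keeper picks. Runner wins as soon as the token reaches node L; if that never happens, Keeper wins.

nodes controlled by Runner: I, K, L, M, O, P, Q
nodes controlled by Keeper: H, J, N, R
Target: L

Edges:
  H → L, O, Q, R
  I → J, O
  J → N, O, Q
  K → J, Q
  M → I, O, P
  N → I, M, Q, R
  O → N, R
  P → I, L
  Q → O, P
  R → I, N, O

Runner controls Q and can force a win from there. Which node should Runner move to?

P

A0 = {L}
A1: add {P} — P (Runner) has P→L.
A2: add {M, Q} — M (Runner) has M→P; Q (Runner) has Q→P.
A3: add {K} — K (Runner) has K→Q.
A4 = A3; e.g. H (Keeper) can still go to O. Fixed point.
From Q, successor P is in the attractor (rank 1); the other successor O is not.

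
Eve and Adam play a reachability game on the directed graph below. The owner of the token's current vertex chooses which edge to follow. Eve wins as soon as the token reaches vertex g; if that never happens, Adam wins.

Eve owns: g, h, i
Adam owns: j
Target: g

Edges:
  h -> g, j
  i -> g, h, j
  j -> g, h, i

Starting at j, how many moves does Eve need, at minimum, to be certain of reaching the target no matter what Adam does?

A0 = {g}
A1: add {h, i} — h (Eve) has h→g; i (Eve) has i→g.
A2: add {j} — j (Adam): all of {g, h, i} already in.
A2 = all vertices. Fixed point.
j enters the attractor at level 2, so Eve can force the target in 2 moves from there.

2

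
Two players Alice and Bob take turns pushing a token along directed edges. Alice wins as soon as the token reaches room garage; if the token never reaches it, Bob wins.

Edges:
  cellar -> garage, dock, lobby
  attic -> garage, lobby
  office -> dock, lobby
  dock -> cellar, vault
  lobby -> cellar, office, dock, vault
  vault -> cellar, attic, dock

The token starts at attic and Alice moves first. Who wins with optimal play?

Track states (vertex, player-to-move).
A0 = {(garage,Alice), (garage,Bob)}
A1: add {(cellar,Alice), (attic,Alice)}.
(attic,Alice) ∈ A1 ⇒ Alice forces the target.

Alice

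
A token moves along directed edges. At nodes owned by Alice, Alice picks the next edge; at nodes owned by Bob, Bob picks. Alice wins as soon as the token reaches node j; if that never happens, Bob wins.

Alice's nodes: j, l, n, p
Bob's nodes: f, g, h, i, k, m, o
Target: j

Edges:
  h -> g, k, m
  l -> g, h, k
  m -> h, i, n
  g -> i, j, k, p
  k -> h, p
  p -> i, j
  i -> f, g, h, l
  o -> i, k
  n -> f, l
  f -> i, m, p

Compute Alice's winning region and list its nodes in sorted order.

A0 = {j}
A1: add {p} — p (Alice) has p→j.
A2 = A1; e.g. f (Bob) can still go to i. Fixed point.
Alice's winning region = {j, p}.

j, p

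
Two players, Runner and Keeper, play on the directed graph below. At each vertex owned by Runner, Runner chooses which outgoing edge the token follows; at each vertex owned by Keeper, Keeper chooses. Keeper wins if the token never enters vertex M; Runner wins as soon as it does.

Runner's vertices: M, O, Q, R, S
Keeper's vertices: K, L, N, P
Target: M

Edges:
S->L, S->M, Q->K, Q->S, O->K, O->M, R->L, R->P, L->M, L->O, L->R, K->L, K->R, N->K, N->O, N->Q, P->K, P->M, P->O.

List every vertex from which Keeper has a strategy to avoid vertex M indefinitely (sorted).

K, L, N, P, R

A0 = {M}
A1: add {O, S} — O (Runner) has O→M; S (Runner) has S→M.
A2: add {Q} — Q (Runner) has Q→S.
A3 = A2; e.g. K (Keeper) can still go to L. Fixed point.
Runner's attractor = {M, O, Q, S}; Keeper avoids the target exactly from the complement.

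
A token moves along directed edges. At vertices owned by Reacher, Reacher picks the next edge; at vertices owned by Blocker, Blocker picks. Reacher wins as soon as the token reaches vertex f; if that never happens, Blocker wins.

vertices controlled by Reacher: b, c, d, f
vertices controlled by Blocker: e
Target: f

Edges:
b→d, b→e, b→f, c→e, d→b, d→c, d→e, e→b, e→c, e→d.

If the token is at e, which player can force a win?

A0 = {f}
A1: add {b} — b (Reacher) has b→f.
A2: add {d} — d (Reacher) has d→b.
A3 = A2; e.g. c (Reacher) has no edge into A2. Fixed point.
e never enters the attractor, so Blocker can avoid the target forever.

Blocker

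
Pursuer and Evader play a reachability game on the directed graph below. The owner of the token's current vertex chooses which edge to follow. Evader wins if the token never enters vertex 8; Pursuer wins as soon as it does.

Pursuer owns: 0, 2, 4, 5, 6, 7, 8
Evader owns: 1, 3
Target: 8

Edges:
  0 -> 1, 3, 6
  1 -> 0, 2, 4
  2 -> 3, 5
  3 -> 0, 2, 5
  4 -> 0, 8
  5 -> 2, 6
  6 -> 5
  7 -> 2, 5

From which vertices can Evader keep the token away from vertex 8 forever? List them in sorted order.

0, 1, 2, 3, 5, 6, 7

A0 = {8}
A1: add {4} — 4 (Pursuer) has 4→8.
A2 = A1; e.g. 0 (Pursuer) has no edge into A1. Fixed point.
Pursuer's attractor = {4, 8}; Evader avoids the target exactly from the complement.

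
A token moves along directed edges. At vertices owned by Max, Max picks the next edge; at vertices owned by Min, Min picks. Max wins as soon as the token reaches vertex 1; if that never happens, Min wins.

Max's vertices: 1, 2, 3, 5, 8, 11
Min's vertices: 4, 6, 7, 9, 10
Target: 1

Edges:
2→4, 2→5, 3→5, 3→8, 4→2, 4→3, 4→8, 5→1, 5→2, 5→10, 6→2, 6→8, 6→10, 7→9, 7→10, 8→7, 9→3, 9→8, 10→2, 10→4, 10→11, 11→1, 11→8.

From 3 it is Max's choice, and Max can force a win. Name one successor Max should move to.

A0 = {1}
A1: add {5, 11} — 5 (Max) has 5→1; 11 (Max) has 11→1.
A2: add {2, 3} — 2 (Max) has 2→5; 3 (Max) has 3→5.
A3 = A2; e.g. 4 (Min) can still go to 8. Fixed point.
From 3, successor 5 is in the attractor (rank 1); the other successor 8 is not.

5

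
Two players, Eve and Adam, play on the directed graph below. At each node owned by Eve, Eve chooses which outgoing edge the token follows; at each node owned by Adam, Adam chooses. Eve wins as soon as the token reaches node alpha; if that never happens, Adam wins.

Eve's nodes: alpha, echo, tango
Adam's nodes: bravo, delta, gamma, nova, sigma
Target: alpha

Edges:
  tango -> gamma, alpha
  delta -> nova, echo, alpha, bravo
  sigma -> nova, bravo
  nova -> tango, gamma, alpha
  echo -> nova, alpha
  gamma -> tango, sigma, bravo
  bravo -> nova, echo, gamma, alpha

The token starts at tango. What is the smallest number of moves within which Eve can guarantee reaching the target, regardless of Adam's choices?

A0 = {alpha}
A1: add {echo, tango} — tango (Eve) has tango→alpha; echo (Eve) has echo→alpha.
A2 = A1; e.g. delta (Adam) can still go to nova. Fixed point.
tango enters the attractor at level 1, so Eve can force the target in 1 move from there.

1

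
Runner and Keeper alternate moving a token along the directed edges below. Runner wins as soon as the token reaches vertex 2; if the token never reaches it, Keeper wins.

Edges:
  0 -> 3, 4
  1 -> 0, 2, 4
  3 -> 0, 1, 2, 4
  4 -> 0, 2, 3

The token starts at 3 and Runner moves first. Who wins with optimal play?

Track states (vertex, player-to-move).
A0 = {(2,Runner), (2,Keeper)}
A1: add {(1,Runner), (3,Runner), (4,Runner)}.
(3,Runner) ∈ A1 ⇒ Runner forces the target.

Runner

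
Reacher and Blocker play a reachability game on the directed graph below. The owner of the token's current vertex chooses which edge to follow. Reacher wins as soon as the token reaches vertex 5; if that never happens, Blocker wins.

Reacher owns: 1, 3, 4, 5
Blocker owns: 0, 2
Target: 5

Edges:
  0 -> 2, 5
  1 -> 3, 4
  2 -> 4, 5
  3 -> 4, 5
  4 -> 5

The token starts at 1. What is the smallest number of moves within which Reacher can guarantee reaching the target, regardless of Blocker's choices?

2

A0 = {5}
A1: add {3, 4} — 3 (Reacher) has 3→5; 4 (Reacher) has 4→5.
A2: add {1, 2} — 1 (Reacher) has 1→3; 2 (Blocker): all of {4, 5} already in.
1 enters the attractor at level 2, so Reacher can force the target in 2 moves from there.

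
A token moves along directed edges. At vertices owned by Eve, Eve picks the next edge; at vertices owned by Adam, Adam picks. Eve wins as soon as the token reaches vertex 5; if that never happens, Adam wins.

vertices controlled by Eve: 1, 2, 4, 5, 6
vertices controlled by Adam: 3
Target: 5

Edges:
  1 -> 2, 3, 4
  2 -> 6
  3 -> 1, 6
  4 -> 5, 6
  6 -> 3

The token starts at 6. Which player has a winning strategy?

A0 = {5}
A1: add {4} — 4 (Eve) has 4→5.
A2: add {1} — 1 (Eve) has 1→4.
A3 = A2; e.g. 2 (Eve) has no edge into A2. Fixed point.
6 never enters the attractor, so Adam can avoid the target forever.

Adam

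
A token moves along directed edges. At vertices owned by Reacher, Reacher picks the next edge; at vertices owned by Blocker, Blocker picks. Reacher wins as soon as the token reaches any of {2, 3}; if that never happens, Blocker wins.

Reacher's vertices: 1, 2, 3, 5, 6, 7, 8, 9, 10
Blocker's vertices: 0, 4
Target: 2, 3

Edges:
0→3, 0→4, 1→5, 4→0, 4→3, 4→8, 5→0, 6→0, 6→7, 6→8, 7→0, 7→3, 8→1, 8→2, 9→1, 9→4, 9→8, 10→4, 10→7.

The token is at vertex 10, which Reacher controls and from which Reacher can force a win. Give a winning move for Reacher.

A0 = {2, 3}
A1: add {7, 8} — 7 (Reacher) has 7→3; 8 (Reacher) has 8→2.
A2: add {6, 9, 10} — 6 (Reacher) has 6→7; 9 (Reacher) has 9→8; 10 (Reacher) has 10→7.
A3 = A2; e.g. 0 (Blocker) can still go to 4. Fixed point.
From 10, successor 7 is in the attractor (rank 1); the other successor 4 is not.

7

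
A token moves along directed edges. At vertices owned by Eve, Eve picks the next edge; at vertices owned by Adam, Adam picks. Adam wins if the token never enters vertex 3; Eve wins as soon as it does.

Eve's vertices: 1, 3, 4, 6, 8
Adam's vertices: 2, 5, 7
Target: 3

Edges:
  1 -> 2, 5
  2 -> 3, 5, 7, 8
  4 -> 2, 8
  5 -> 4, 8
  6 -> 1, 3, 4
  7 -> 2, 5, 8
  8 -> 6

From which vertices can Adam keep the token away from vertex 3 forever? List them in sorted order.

A0 = {3}
A1: add {6} — 6 (Eve) has 6→3.
A2: add {8} — 8 (Eve) has 8→6.
A3: add {4} — 4 (Eve) has 4→8.
A4: add {5} — 5 (Adam): all of {4, 8} already in.
A5: add {1} — 1 (Eve) has 1→5.
A6 = A5; e.g. 2 (Adam) can still go to 7. Fixed point.
Eve's attractor = {1, 3, 4, 5, 6, 8}; Adam avoids the target exactly from the complement.

2, 7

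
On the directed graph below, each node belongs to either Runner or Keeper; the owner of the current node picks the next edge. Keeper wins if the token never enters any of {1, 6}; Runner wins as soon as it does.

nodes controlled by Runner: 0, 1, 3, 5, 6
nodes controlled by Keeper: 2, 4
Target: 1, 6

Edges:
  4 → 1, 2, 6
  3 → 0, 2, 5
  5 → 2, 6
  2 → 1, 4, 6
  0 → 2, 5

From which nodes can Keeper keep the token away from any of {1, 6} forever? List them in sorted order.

A0 = {1, 6}
A1: add {5} — 5 (Runner) has 5→6.
A2: add {0, 3} — 0 (Runner) has 0→5; 3 (Runner) has 3→5.
A3 = A2; e.g. 2 (Keeper) can still go to 4. Fixed point.
Runner's attractor = {0, 1, 3, 5, 6}; Keeper avoids the target exactly from the complement.

2, 4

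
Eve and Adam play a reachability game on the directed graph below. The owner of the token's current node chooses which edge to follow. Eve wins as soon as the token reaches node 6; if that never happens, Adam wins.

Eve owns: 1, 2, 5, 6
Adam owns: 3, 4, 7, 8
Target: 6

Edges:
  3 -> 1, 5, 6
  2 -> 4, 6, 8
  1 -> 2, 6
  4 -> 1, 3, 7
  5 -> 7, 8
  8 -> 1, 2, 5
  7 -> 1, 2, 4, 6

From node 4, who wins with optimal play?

Adam

A0 = {6}
A1: add {1, 2} — 1 (Eve) has 1→6; 2 (Eve) has 2→6.
A2 = A1; e.g. 3 (Adam) can still go to 5. Fixed point.
4 never enters the attractor, so Adam can avoid the target forever.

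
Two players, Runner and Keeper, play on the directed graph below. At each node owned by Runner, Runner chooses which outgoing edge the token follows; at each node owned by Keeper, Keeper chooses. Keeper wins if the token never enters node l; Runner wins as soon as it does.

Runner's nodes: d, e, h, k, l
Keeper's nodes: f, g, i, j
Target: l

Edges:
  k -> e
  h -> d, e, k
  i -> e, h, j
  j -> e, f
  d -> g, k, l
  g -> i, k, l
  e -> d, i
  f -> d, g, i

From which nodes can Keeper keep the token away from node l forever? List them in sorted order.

f, g, i, j

A0 = {l}
A1: add {d} — d (Runner) has d→l.
A2: add {e, h} — e (Runner) has e→d; h (Runner) has h→d.
A3: add {k} — k (Runner) has k→e.
A4 = A3; e.g. f (Keeper) can still go to g. Fixed point.
Runner's attractor = {d, e, h, k, l}; Keeper avoids the target exactly from the complement.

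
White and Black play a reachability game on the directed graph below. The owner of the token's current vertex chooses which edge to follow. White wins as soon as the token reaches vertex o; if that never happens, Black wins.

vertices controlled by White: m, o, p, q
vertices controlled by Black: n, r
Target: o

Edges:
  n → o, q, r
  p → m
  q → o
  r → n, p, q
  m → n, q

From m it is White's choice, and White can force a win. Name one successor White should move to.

A0 = {o}
A1: add {q} — q (White) has q→o.
A2: add {m} — m (White) has m→q.
A3: add {p} — p (White) has p→m.
A4 = A3; e.g. n (Black) can still go to r. Fixed point.
From m, successor q is in the attractor (rank 1); the other successor n is not.

q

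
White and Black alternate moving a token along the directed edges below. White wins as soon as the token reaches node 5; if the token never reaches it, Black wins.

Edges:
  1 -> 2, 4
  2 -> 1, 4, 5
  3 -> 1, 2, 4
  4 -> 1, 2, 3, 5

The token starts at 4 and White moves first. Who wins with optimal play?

White

Track states (vertex, player-to-move).
A0 = {(5,White), (5,Black)}
A1: add {(2,White), (4,White)}.
(4,White) ∈ A1 ⇒ White forces the target.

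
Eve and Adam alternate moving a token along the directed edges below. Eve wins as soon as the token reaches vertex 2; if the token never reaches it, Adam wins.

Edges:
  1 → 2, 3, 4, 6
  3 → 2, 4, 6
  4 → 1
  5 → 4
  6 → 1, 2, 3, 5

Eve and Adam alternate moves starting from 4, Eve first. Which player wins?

Adam

Track states (vertex, player-to-move).
A0 = {(2,Eve), (2,Adam)}
A1: add {(1,Eve), (3,Eve), (6,Eve)}.
A2: add {(4,Adam)}.
A3: add {(5,Eve)}.
A4: add {(6,Adam)}.
A5 = A4; e.g. (1,Adam) stays out. (4,Eve) never enters ⇒ Adam avoids the target.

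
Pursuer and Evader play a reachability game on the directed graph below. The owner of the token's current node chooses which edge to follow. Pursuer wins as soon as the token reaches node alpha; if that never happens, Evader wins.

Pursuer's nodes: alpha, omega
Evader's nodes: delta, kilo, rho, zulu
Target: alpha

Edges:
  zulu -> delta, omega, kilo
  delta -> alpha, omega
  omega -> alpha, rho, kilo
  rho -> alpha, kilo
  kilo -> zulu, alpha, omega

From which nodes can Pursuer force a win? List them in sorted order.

A0 = {alpha}
A1: add {omega} — omega (Pursuer) has omega→alpha.
A2: add {delta} — delta (Evader): all of {alpha, omega} already in.
A3 = A2; e.g. zulu (Evader) can still go to kilo. Fixed point.
Pursuer's winning region = {alpha, delta, omega}.

alpha, delta, omega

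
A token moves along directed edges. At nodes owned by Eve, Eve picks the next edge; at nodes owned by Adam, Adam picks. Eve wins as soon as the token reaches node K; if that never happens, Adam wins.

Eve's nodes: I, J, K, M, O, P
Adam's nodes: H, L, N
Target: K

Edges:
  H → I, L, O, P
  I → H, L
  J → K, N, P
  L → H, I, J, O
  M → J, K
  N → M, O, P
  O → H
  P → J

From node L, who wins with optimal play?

A0 = {K}
A1: add {J, M} — J (Eve) has J→K; M (Eve) has M→K.
A2: add {P} — P (Eve) has P→J.
A3 = A2; e.g. H (Adam) can still go to I. Fixed point.
L never enters the attractor, so Adam can avoid the target forever.

Adam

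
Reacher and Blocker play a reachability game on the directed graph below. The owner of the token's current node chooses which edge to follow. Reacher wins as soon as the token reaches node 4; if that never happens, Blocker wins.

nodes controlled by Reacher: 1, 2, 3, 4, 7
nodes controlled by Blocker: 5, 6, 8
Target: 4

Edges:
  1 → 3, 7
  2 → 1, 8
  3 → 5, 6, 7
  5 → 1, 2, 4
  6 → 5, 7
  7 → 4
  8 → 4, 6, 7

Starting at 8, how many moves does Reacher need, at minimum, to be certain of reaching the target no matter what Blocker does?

A0 = {4}
A1: add {7} — 7 (Reacher) has 7→4.
A2: add {1, 3} — 1 (Reacher) has 1→7; 3 (Reacher) has 3→7.
A3: add {2} — 2 (Reacher) has 2→1.
A4: add {5} — 5 (Blocker): all of {1, 2, 4} already in.
A5: add {6} — 6 (Blocker): all of {5, 7} already in.
A6: add {8} — 8 (Blocker): all of {4, 6, 7} already in.
A6 = all vertices. Fixed point.
8 enters the attractor at level 6, so Reacher can force the target in 6 moves from there.

6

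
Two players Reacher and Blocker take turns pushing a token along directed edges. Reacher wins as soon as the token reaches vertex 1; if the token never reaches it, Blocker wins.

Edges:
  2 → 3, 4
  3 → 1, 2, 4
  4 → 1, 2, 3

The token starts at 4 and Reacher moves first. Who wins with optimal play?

Reacher

Track states (vertex, player-to-move).
A0 = {(1,Reacher), (1,Blocker)}
A1: add {(3,Reacher), (4,Reacher)}.
(4,Reacher) ∈ A1 ⇒ Reacher forces the target.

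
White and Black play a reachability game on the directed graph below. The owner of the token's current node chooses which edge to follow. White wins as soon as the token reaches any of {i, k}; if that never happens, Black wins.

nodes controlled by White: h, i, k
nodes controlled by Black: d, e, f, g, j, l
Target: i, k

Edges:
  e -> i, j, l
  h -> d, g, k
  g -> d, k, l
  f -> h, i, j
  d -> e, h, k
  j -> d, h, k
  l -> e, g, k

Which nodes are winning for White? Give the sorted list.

A0 = {i, k}
A1: add {h} — h (White) has h→k.
A2 = A1; e.g. d (Black) can still go to e. Fixed point.
White's winning region = {h, i, k}.

h, i, k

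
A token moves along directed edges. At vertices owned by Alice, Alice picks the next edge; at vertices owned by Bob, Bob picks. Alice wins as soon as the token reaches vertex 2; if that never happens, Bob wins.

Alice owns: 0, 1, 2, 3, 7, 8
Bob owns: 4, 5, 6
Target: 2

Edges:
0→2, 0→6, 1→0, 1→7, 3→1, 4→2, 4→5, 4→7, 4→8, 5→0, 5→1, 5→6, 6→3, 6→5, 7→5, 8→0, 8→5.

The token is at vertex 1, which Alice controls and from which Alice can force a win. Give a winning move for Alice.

A0 = {2}
A1: add {0} — 0 (Alice) has 0→2.
A2: add {1, 8} — 1 (Alice) has 1→0; 8 (Alice) has 8→0.
A3: add {3} — 3 (Alice) has 3→1.
A4 = A3; e.g. 4 (Bob) can still go to 5. Fixed point.
From 1, successor 0 is in the attractor (rank 1); the other successor 7 is not.

0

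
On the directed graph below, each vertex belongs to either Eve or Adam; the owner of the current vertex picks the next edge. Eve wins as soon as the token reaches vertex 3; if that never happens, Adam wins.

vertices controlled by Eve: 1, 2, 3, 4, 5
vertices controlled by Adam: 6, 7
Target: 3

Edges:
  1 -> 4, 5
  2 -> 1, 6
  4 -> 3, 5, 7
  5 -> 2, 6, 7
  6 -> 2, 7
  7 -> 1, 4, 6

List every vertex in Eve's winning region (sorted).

A0 = {3}
A1: add {4} — 4 (Eve) has 4→3.
A2: add {1} — 1 (Eve) has 1→4.
A3: add {2} — 2 (Eve) has 2→1.
A4: add {5} — 5 (Eve) has 5→2.
A5 = A4; e.g. 6 (Adam) can still go to 7. Fixed point.
Eve's winning region = {1, 2, 3, 4, 5}.

1, 2, 3, 4, 5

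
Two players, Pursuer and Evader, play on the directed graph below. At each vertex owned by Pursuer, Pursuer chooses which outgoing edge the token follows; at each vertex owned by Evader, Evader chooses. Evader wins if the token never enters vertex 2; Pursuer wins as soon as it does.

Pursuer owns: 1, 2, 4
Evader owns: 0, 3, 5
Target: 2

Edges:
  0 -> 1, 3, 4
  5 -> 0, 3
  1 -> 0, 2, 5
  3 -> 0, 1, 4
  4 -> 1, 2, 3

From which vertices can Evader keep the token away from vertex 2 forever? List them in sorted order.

0, 3, 5

A0 = {2}
A1: add {1, 4} — 1 (Pursuer) has 1→2; 4 (Pursuer) has 4→2.
A2 = A1; e.g. 0 (Evader) can still go to 3. Fixed point.
Pursuer's attractor = {1, 2, 4}; Evader avoids the target exactly from the complement.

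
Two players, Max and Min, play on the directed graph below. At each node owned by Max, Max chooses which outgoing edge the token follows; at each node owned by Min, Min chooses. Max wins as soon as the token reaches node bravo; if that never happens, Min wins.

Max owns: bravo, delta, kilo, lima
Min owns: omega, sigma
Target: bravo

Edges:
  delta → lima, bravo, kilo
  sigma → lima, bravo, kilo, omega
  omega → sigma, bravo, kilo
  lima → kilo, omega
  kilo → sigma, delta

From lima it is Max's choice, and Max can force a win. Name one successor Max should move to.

A0 = {bravo}
A1: add {delta} — delta (Max) has delta→bravo.
A2: add {kilo} — kilo (Max) has kilo→delta.
A3: add {lima} — lima (Max) has lima→kilo.
A4 = A3; e.g. sigma (Min) can still go to omega. Fixed point.
From lima, successor kilo is in the attractor (rank 2); the other successor omega is not.

kilo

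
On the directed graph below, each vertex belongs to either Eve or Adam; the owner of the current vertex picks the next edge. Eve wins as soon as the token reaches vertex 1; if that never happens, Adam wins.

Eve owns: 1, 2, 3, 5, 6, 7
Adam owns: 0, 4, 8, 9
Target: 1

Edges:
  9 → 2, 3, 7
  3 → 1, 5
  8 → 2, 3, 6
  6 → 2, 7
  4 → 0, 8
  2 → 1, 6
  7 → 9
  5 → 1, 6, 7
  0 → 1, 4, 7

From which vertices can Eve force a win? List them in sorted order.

A0 = {1}
A1: add {2, 3, 5} — 2 (Eve) has 2→1; 3 (Eve) has 3→1; 5 (Eve) has 5→1.
A2: add {6} — 6 (Eve) has 6→2.
A3: add {8} — 8 (Adam): all of {2, 3, 6} already in.
A4 = A3; e.g. 0 (Adam) can still go to 4. Fixed point.
Eve's winning region = {1, 2, 3, 5, 6, 8}.

1, 2, 3, 5, 6, 8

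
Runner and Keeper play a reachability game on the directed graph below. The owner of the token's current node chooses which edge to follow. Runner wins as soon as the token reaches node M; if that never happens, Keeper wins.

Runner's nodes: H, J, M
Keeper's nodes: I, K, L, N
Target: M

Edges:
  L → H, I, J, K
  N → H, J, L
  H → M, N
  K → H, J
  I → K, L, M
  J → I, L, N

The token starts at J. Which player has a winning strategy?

A0 = {M}
A1: add {H} — H (Runner) has H→M.
A2 = A1; e.g. I (Keeper) can still go to K. Fixed point.
J never enters the attractor, so Keeper can avoid the target forever.

Keeper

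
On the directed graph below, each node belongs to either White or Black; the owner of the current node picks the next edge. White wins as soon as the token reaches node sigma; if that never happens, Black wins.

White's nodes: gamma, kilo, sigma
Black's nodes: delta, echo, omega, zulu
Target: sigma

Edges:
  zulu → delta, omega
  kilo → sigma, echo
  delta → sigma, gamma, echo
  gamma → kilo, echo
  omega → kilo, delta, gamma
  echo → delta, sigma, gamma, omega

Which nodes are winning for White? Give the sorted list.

gamma, kilo, sigma

A0 = {sigma}
A1: add {kilo} — kilo (White) has kilo→sigma.
A2: add {gamma} — gamma (White) has gamma→kilo.
A3 = A2; e.g. zulu (Black) can still go to delta. Fixed point.
White's winning region = {gamma, kilo, sigma}.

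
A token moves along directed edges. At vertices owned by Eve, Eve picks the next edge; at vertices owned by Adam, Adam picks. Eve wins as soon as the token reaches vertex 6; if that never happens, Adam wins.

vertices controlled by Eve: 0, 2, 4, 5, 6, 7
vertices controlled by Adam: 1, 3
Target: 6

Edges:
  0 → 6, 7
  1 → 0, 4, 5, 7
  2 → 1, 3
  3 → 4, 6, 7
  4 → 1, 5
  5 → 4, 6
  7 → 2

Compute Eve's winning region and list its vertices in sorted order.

A0 = {6}
A1: add {0, 5} — 0 (Eve) has 0→6; 5 (Eve) has 5→6.
A2: add {4} — 4 (Eve) has 4→5.
A3 = A2; e.g. 1 (Adam) can still go to 7. Fixed point.
Eve's winning region = {0, 4, 5, 6}.

0, 4, 5, 6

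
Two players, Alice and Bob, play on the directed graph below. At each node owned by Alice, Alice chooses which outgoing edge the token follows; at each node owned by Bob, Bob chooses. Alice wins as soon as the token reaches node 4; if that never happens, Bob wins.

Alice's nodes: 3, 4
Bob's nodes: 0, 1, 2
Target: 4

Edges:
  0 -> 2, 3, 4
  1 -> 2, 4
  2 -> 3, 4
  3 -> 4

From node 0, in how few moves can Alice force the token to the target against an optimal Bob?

3

A0 = {4}
A1: add {3} — 3 (Alice) has 3→4.
A2: add {2} — 2 (Bob): all of {3, 4} already in.
A3: add {0, 1} — 0 (Bob): all of {2, 3, 4} already in; 1 (Bob): all of {2, 4} already in.
A3 = all vertices. Fixed point.
0 enters the attractor at level 3, so Alice can force the target in 3 moves from there.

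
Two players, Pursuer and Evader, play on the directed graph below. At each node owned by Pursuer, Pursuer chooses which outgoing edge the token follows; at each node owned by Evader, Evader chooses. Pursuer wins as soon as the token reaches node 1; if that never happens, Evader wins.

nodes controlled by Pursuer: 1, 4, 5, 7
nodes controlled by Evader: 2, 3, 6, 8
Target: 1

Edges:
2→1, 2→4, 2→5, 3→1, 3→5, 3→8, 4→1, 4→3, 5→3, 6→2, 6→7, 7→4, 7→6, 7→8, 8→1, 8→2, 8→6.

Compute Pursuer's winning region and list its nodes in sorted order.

1, 4, 7

A0 = {1}
A1: add {4} — 4 (Pursuer) has 4→1.
A2: add {7} — 7 (Pursuer) has 7→4.
A3 = A2; e.g. 2 (Evader) can still go to 5. Fixed point.
Pursuer's winning region = {1, 4, 7}.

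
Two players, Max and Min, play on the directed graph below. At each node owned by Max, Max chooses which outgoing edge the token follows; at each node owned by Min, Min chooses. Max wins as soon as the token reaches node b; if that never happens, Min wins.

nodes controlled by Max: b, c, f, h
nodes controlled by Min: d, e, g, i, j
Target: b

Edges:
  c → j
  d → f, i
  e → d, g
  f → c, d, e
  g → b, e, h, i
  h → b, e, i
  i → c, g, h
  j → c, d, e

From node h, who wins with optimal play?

A0 = {b}
A1: add {h} — h (Max) has h→b.
A2 = A1; e.g. c (Max) has no edge into A1. Fixed point.
h ∈ A1, so Max can force the target.

Max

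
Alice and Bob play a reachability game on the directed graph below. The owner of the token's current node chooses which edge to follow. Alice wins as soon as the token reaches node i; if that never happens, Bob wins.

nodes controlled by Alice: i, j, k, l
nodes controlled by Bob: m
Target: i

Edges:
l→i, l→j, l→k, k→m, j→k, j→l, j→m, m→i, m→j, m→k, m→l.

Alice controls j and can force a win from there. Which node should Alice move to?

l

A0 = {i}
A1: add {l} — l (Alice) has l→i.
A2: add {j} — j (Alice) has j→l.
A3 = A2; e.g. k (Alice) has no edge into A2. Fixed point.
From j, successor l is in the attractor (rank 1); the other successors k, m are not.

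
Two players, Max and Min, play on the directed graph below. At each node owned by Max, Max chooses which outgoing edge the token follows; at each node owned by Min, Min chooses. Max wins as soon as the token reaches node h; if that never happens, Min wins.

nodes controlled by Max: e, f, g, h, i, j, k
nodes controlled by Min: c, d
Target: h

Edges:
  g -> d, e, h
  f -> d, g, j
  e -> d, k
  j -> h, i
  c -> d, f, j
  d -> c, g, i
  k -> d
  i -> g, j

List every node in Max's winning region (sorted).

f, g, h, i, j

A0 = {h}
A1: add {g, j} — g (Max) has g→h; j (Max) has j→h.
A2: add {f, i} — f (Max) has f→g; i (Max) has i→g.
A3 = A2; e.g. c (Min) can still go to d. Fixed point.
Max's winning region = {f, g, h, i, j}.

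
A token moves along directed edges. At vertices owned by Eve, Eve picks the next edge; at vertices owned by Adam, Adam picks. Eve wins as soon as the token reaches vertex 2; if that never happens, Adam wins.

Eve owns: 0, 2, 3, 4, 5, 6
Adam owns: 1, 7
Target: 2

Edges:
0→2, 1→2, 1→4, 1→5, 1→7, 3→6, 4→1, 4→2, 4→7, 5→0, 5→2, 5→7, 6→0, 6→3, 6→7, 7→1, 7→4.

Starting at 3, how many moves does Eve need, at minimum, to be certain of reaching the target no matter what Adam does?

A0 = {2}
A1: add {0, 4, 5} — 0 (Eve) has 0→2; 4 (Eve) has 4→2; 5 (Eve) has 5→2.
A2: add {6} — 6 (Eve) has 6→0.
A3: add {3} — 3 (Eve) has 3→6.
A4 = A3; e.g. 1 (Adam) can still go to 7. Fixed point.
3 enters the attractor at level 3, so Eve can force the target in 3 moves from there.

3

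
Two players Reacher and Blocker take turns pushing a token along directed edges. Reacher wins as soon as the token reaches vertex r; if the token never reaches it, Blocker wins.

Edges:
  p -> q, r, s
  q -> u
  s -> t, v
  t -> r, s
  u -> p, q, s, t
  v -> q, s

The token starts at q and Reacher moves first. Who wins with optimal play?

Blocker

Track states (vertex, player-to-move).
A0 = {(r,Reacher), (r,Blocker)}
A1: add {(p,Reacher), (t,Reacher)}.
A2 = A1; e.g. (p,Blocker) stays out. (q,Reacher) never enters ⇒ Blocker avoids the target.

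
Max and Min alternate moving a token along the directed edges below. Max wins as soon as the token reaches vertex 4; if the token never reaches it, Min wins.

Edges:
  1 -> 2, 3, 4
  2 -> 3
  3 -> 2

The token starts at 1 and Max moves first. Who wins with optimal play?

Track states (vertex, player-to-move).
A0 = {(4,Max), (4,Min)}
A1: add {(1,Max)}.
(1,Max) ∈ A1 ⇒ Max forces the target.

Max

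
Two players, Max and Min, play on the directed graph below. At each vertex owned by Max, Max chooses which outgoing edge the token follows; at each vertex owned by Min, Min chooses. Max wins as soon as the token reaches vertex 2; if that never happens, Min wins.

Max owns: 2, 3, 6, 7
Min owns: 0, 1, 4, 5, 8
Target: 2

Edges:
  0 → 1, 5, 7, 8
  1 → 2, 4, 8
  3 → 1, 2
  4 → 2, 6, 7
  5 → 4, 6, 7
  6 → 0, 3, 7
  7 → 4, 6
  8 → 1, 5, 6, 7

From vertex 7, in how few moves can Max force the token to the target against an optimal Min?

A0 = {2}
A1: add {3} — 3 (Max) has 3→2.
A2: add {6} — 6 (Max) has 6→3.
A3: add {7} — 7 (Max) has 7→6.
7 enters the attractor at level 3, so Max can force the target in 3 moves from there.

3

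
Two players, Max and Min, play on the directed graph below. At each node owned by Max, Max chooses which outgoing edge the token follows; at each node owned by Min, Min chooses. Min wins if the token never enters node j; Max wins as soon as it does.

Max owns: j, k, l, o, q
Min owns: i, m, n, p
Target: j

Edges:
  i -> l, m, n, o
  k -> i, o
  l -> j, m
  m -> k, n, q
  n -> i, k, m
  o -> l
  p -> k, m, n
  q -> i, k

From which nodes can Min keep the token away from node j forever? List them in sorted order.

A0 = {j}
A1: add {l} — l (Max) has l→j.
A2: add {o} — o (Max) has o→l.
A3: add {k} — k (Max) has k→o.
A4: add {q} — q (Max) has q→k.
A5 = A4; e.g. i (Min) can still go to m. Fixed point.
Max's attractor = {j, k, l, o, q}; Min avoids the target exactly from the complement.

i, m, n, p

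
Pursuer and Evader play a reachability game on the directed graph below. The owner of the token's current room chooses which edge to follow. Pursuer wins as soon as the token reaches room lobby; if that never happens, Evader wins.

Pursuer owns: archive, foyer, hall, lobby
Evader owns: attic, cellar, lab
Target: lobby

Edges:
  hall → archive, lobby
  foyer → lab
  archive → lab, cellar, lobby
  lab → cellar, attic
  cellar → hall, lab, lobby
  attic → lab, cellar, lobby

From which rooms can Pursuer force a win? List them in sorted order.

archive, hall, lobby

A0 = {lobby}
A1: add {archive, hall} — hall (Pursuer) has hall→lobby; archive (Pursuer) has archive→lobby.
A2 = A1; e.g. foyer (Pursuer) has no edge into A1. Fixed point.
Pursuer's winning region = {archive, hall, lobby}.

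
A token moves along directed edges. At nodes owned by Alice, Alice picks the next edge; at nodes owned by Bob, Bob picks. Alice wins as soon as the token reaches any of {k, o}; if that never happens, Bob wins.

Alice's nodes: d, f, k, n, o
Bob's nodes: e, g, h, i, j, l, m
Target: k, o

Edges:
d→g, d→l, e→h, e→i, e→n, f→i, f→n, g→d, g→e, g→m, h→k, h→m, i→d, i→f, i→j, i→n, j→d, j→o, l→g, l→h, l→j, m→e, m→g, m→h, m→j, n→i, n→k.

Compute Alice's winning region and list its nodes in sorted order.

f, k, n, o

A0 = {k, o}
A1: add {n} — n (Alice) has n→k.
A2: add {f} — f (Alice) has f→n.
A3 = A2; e.g. d (Alice) has no edge into A2. Fixed point.
Alice's winning region = {f, k, n, o}.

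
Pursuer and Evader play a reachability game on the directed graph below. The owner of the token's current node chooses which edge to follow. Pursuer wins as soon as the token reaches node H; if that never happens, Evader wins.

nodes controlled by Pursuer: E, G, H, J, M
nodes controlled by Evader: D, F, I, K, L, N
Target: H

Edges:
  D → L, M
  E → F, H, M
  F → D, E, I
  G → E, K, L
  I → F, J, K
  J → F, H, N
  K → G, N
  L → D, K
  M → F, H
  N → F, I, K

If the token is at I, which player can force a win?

A0 = {H}
A1: add {E, J, M} — E (Pursuer) has E→H; J (Pursuer) has J→H; M (Pursuer) has M→H.
A2: add {G} — G (Pursuer) has G→E.
A3 = A2; e.g. D (Evader) can still go to L. Fixed point.
I never enters the attractor, so Evader can avoid the target forever.

Evader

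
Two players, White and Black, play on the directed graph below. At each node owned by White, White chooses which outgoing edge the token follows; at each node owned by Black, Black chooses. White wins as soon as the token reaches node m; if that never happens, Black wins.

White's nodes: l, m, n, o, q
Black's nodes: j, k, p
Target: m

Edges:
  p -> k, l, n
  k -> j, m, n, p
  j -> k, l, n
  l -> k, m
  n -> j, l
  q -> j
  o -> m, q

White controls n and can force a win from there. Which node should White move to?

l

A0 = {m}
A1: add {l, o} — l (White) has l→m; o (White) has o→m.
A2: add {n} — n (White) has n→l.
A3 = A2; e.g. j (Black) can still go to k. Fixed point.
From n, successor l is in the attractor (rank 1); the other successor j is not.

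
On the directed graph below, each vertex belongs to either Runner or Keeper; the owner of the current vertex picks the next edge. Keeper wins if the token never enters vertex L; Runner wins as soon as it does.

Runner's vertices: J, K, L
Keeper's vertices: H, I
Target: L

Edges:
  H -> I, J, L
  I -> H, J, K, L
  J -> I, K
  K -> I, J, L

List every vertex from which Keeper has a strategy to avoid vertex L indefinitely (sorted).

H, I

A0 = {L}
A1: add {K} — K (Runner) has K→L.
A2: add {J} — J (Runner) has J→K.
A3 = A2; e.g. H (Keeper) can still go to I. Fixed point.
Runner's attractor = {J, K, L}; Keeper avoids the target exactly from the complement.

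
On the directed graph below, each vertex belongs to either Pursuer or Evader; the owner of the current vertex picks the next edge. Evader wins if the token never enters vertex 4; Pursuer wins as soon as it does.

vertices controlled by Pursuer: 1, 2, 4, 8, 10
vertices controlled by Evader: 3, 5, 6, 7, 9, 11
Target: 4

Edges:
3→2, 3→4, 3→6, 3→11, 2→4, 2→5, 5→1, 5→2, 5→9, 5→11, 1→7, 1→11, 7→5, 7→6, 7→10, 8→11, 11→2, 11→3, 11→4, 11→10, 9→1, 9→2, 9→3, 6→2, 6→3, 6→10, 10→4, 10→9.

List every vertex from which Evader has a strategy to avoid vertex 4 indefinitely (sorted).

A0 = {4}
A1: add {2, 10} — 2 (Pursuer) has 2→4; 10 (Pursuer) has 10→4.
A2 = A1; e.g. 1 (Pursuer) has no edge into A1. Fixed point.
Pursuer's attractor = {2, 4, 10}; Evader avoids the target exactly from the complement.

1, 3, 5, 6, 7, 8, 9, 11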